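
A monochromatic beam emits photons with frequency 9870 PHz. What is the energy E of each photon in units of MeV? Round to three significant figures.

0.0408 MeV

In SI units: f = 9870 PHz = 9.87 × 10^18 Hz.
For a photon E = hf, so E = 6.540 × 10^-15 J.
Converting to MeV: E = 0.04082 MeV ≈ 0.0408 MeV.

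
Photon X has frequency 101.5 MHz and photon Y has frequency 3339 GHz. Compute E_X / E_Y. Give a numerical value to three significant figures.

3.04e-5

E_X = 6.725e-26 J (from frequency = 101.5 MHz, via E = hf).
E_Y = 2.212e-21 J (from frequency = 3339 GHz, via E = hf).
Ratio = 6.725e-26 / 2.212e-21 = 3.04e-5.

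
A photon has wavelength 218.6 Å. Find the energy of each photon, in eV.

(h = 6.62607015·10^-34 J·s, c = 2.99792458·10^8 m/s, 1 eV = 1.602176634·10^-19 J.)
Convert to SI: λ = 218.6 Å = 2.186·10^-8 m.
The photon relation is E = hc/λ, giving E = 9.087·10^-18 J.
Converting to eV: E = 56.72 eV ≈ 56.7 eV.

56.7 eV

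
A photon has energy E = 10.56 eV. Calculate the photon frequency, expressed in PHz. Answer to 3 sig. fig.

2.55 PHz

Use h = 6.62607015e-34 J·s, 1 eV = 1.602176634e-19 J.
In SI units: E = 10.56 eV = 1.6919e-18 J.
For a photon f = E/h, so f = 2.553e15 Hz.
Converting to PHz: f = 2.553 PHz ≈ 2.55 PHz.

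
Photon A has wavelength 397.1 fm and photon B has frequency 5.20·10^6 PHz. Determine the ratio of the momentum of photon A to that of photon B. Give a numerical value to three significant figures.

p_A = 1.669·10^-21 kg·m/s (from wavelength = 397.1 fm, via p = h/λ).
p_B = 1.149·10^-20 kg·m/s (from frequency = 5.20·10^6 PHz, via p = hf/c).
Ratio = 1.669·10^-21 / 1.149·10^-20 = 0.145.

0.145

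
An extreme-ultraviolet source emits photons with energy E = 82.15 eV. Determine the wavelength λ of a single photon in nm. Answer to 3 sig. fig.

In SI units: E = 82.15 eV = 1.3162e-17 J.
Apply λ = hc/E: λ = 1.509e-8 m.
Converting to nm: λ = 15.09 nm ≈ 15.1 nm.

15.1 nm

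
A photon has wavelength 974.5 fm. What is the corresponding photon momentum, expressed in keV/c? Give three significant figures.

(h = 6.62607015 × 10^-34 J·s, c = 2.99792458 × 10^8 m/s, 1 eV = 1.602176634 × 10^-19 J.)
Convert to SI: λ = 974.5 fm = 9.745 × 10^-13 m.
Apply p = h/λ: p = 6.799 × 10^-22 kg·m/s.
Converting to keV/c: p = 1272 keV/c ≈ 1270 keV/c.

1270 keV/c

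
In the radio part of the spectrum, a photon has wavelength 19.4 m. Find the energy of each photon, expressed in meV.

(h = 6.62607015e-34 J·s, c = 2.99792458e8 m/s, 1 eV = 1.602176634e-19 J.)
For a photon E = hc/λ, so E = 1.024e-26 J.
Converting to meV: E = 6.391e-5 meV ≈ 6.39e-5 meV.

6.39e-5 meV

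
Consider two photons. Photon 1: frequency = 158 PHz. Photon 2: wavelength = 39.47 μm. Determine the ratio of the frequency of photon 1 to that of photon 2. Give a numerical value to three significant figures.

2.08e4

f_1 = 1.580e17 Hz (from frequency = 158 PHz, via f given directly).
f_2 = 7.595e12 Hz (from wavelength = 39.47 μm, via f = c/λ).
Ratio = 1.580e17 / 7.595e12 = 2.08e4.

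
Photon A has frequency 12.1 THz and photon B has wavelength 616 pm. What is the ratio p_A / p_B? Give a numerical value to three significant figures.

2.49e-5

p_A = 2.674e-29 kg·m/s (from frequency = 12.1 THz, via p = hf/c).
p_B = 1.076e-24 kg·m/s (from wavelength = 616 pm, via p = h/λ).
Ratio = 2.674e-29 / 1.076e-24 = 2.49e-5.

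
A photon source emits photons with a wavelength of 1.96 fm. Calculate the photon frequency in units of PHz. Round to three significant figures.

1.53 × 10^8 PHz

First convert: λ = 1.96 fm = 1.96 × 10^-15 m.
The photon relation is f = c/λ, giving f = 1.530 × 10^23 Hz.
Converting to PHz: f = 1.530 × 10^8 PHz ≈ 1.53 × 10^8 PHz.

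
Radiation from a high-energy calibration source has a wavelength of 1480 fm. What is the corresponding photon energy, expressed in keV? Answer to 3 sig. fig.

838 keV

(h = 6.62607015 × 10^-34 J·s, c = 2.99792458 × 10^8 m/s, 1 eV = 1.602176634 × 10^-19 J.)
Convert to SI: λ = 1480 fm = 1.48 × 10^-12 m.
For a photon E = hc/λ, so E = 1.342 × 10^-13 J.
Converting to keV: E = 837.7 keV ≈ 838 keV.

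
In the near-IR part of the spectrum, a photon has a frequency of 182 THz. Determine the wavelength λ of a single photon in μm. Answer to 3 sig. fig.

1.65 μm

(c = 2.99792458 × 10^8 m/s.)
In SI units: f = 182 THz = 1.82 × 10^14 Hz.
Apply λ = c/f: λ = 1.647 × 10^-6 m.
Converting to μm: λ = 1.647 μm ≈ 1.65 μm.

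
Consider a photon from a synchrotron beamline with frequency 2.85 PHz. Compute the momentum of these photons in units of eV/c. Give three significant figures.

Use h = 6.62607015e-34 J·s, c = 2.99792458e8 m/s, 1 eV = 1.602176634e-19 J.
In SI units: f = 2.85 PHz = 2.85e15 Hz.
The photon relation is p = hf/c, giving p = 6.299e-27 kg·m/s.
Converting to eV/c: p = 11.79 eV/c ≈ 11.8 eV/c.

11.8 eV/c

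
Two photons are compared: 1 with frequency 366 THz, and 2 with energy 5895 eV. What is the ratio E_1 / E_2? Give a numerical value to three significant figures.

E_1 = 2.425e-19 J (from frequency = 366 THz, via E = hf).
E_2 = 9.445e-16 J (from energy = 5895 eV, via E given directly).
Ratio = 2.425e-19 / 9.445e-16 = 2.57e-4.

2.57e-4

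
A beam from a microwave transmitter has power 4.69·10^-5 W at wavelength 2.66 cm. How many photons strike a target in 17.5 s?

Total energy: E_total = P·t = 4.69·10^-5 × 17.5 = 8.208·10^-4 J.
Per-photon energy: E = 7.468·10^-24 J.
N = E_total / E_photon = 1.10·10^20.

1.10·10^20 photons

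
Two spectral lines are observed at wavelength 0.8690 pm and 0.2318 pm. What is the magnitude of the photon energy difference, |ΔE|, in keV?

3920 keV

Using E = hc/λ: E₁ = 2.2859e-13 J, E₂ = 8.5697e-13 J.
|ΔE| = |2.2859e-13 − 8.5697e-13| = 6.28e-13 J = 3920 keV.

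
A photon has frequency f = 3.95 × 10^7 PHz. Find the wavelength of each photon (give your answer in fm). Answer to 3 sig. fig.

7.59 fm

Convert to SI: f = 3.95 × 10^7 PHz = 3.95 × 10^22 Hz.
Apply λ = c/f: λ = 7.590 × 10^-15 m.
Converting to fm: λ = 7.590 fm ≈ 7.59 fm.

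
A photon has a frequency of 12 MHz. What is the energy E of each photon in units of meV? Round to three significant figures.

Take h = 6.62607015 × 10^-34 J·s, 1 eV = 1.602176634 × 10^-19 J.
In SI units: f = 12 MHz = 1.2 × 10^7 Hz.
For a photon E = hf, so E = 7.951 × 10^-27 J.
Converting to meV: E = 4.963 × 10^-5 meV ≈ 4.96 × 10^-5 meV.

4.96 × 10^-5 meV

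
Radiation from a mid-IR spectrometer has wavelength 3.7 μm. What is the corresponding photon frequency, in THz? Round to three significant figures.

Take c = 2.99792458e8 m/s.
In SI units: λ = 3.7 μm = 3.7e-6 m.
For a photon f = c/λ, so f = 8.102e13 Hz.
Converting to THz: f = 81.02 THz ≈ 81.0 THz.

81.0 THz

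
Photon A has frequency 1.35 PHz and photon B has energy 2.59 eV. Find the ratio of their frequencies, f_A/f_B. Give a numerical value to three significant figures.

f_A = 1.350e15 Hz (from frequency = 1.35 PHz, via f given directly).
f_B = 6.263e14 Hz (from energy = 2.59 eV, via f = E/h).
Ratio = 1.350e15 / 6.263e14 = 2.16.

2.16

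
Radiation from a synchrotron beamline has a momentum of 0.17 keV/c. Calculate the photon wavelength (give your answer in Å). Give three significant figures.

72.9 Å

In SI units: p = 0.17 keV/c = 9.0853·10^-26 kg·m/s.
The photon relation is λ = h/p, giving λ = 7.293·10^-9 m.
Converting to Å: λ = 72.93 Å ≈ 72.9 Å.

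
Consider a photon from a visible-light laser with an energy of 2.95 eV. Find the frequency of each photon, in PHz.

0.713 PHz

Use h = 6.62607015 × 10^-34 J·s, 1 eV = 1.602176634 × 10^-19 J.
Convert to SI: E = 2.95 eV = 4.7264 × 10^-19 J.
For a photon f = E/h, so f = 7.133 × 10^14 Hz.
Converting to PHz: f = 0.7133 PHz ≈ 0.713 PHz.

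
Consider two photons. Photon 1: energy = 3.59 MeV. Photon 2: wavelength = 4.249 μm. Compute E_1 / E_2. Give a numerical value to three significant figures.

E_1 = 5.752e-13 J (from energy = 3.59 MeV, via E given directly).
E_2 = 4.675e-20 J (from wavelength = 4.249 μm, via E = hc/λ).
Ratio = 5.752e-13 / 4.675e-20 = 1.23e7.

1.23e7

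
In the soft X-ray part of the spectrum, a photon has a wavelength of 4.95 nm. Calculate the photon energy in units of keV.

(h = 6.62607015 × 10^-34 J·s, c = 2.99792458 × 10^8 m/s, 1 eV = 1.602176634 × 10^-19 J.)
Convert to SI: λ = 4.95 nm = 4.95 × 10^-9 m.
The photon relation is E = hc/λ, giving E = 4.013 × 10^-17 J.
Converting to keV: E = 0.2505 keV ≈ 0.250 keV.

0.250 keV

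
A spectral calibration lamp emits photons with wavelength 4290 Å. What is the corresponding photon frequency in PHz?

(c = 2.99792458e8 m/s.)
Convert to SI: λ = 4290 Å = 4.29e-7 m.
For a photon f = c/λ, so f = 6.988e14 Hz.
Converting to PHz: f = 0.6988 PHz ≈ 0.699 PHz.

0.699 PHz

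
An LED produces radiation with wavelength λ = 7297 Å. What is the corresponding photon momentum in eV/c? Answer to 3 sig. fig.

1.70 eV/c

Take h = 6.62607015 × 10^-34 J·s, c = 2.99792458 × 10^8 m/s, 1 eV = 1.602176634 × 10^-19 J.
Convert to SI: λ = 7297 Å = 7.297 × 10^-7 m.
Since p = h/λ for a photon, p = 9.081 × 10^-28 kg·m/s.
Converting to eV/c: p = 1.699 eV/c ≈ 1.70 eV/c.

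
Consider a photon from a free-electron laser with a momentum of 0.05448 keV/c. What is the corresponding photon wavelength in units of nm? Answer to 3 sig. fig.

22.8 nm

Convert to SI: p = 0.05448 keV/c = 2.9116 × 10^-26 kg·m/s.
Since λ = h/p for a photon, λ = 2.276 × 10^-8 m.
Converting to nm: λ = 22.76 nm ≈ 22.8 nm.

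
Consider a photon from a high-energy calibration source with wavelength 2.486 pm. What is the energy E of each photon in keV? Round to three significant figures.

499 keV

(h = 6.62607015e-34 J·s, c = 2.99792458e8 m/s, 1 eV = 1.602176634e-19 J.)
Convert to SI: λ = 2.486 pm = 2.486e-12 m.
The photon relation is E = hc/λ, giving E = 7.991e-14 J.
Converting to keV: E = 498.7 keV ≈ 499 keV.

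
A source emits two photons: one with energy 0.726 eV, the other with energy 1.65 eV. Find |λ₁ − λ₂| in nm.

Using λ = hc/E: λ₁ = 1.708e-6 m, λ₂ = 7.514e-7 m.
|Δλ| = |1.708e-6 − 7.514e-7| = 9.56e-7 m = 956 nm.

956 nm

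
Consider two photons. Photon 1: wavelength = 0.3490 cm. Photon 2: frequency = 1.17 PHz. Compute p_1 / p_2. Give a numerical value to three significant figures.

p_1 = 1.899e-31 kg·m/s (from wavelength = 0.3490 cm, via p = h/λ).
p_2 = 2.586e-27 kg·m/s (from frequency = 1.17 PHz, via p = hf/c).
Ratio = 1.899e-31 / 2.586e-27 = 7.34e-5.

7.34e-5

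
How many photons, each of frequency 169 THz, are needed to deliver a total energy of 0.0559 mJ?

4.99 × 10^14 photons

Per-photon energy: E = 1.120 × 10^-19 J (from frequency = 169 THz).
N = E_total / E_photon = 5.59 × 10^-5 J / 1.120 × 10^-19 J = 4.99 × 10^14.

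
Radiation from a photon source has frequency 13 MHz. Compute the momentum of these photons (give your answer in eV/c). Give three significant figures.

First convert: f = 13 MHz = 1.3 × 10^7 Hz.
Apply p = hf/c: p = 2.873 × 10^-35 kg·m/s.
Converting to eV/c: p = 5.376 × 10^-8 eV/c ≈ 5.38 × 10^-8 eV/c.

5.38 × 10^-8 eV/c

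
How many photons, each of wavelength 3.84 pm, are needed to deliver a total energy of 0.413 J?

Per-photon energy: E = 5.173·10^-14 J (from wavelength = 3.84 pm).
N = E_total / E_photon = 0.413 J / 5.173·10^-14 J = 7.98·10^12.

7.98·10^12 photons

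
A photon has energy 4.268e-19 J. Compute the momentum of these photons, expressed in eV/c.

2.66 eV/c

For a photon p = E/c, so p = 1.424e-27 kg·m/s.
Converting to eV/c: p = 2.664 eV/c ≈ 2.66 eV/c.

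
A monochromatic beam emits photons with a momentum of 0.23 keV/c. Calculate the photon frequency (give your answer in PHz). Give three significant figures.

In SI units: p = 0.23 keV/c = 1.2292·10^-25 kg·m/s.
The photon relation is f = pc/h, giving f = 5.561·10^16 Hz.
Converting to PHz: f = 55.61 PHz ≈ 55.6 PHz.

55.6 PHz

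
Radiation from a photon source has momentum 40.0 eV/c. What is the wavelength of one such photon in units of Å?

310 Å

Take h = 6.62607015e-34 J·s, c = 2.99792458e8 m/s, 1 eV = 1.602176634e-19 J.
In SI units: p = 40.0 eV/c = 2.1377e-26 kg·m/s.
Apply λ = h/p: λ = 3.100e-8 m.
Converting to Å: λ = 310.0 Å ≈ 310 Å.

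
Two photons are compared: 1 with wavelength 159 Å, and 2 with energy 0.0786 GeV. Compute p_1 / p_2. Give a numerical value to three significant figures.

p_1 = 4.167e-26 kg·m/s (from wavelength = 159 Å, via p = h/λ).
p_2 = 4.201e-20 kg·m/s (from energy = 0.0786 GeV, via p = E/c).
Ratio = 4.167e-26 / 4.201e-20 = 9.92e-7.

9.92e-7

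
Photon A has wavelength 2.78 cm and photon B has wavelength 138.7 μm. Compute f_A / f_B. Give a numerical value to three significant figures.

4.99e-3

f_A = 1.078e10 Hz (from wavelength = 2.78 cm, via f = c/λ).
f_B = 2.161e12 Hz (from wavelength = 138.7 μm, via f = c/λ).
Ratio = 1.078e10 / 2.161e12 = 4.99e-3.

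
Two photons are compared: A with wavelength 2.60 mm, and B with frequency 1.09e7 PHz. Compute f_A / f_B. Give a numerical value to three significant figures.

1.06e-11

f_A = 1.153e11 Hz (from wavelength = 2.60 mm, via f = c/λ).
f_B = 1.090e22 Hz (from frequency = 1.09e7 PHz, via f given directly).
Ratio = 1.153e11 / 1.090e22 = 1.06e-11.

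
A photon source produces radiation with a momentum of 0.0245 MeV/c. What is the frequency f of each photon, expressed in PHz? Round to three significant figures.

Take h = 6.62607015·10^-34 J·s, c = 2.99792458·10^8 m/s, 1 eV = 1.602176634·10^-19 J.
Convert to SI: p = 0.0245 MeV/c = 1.3094·10^-23 kg·m/s.
Apply f = pc/h: f = 5.924·10^18 Hz.
Converting to PHz: f = 5924 PHz ≈ 5920 PHz.

5920 PHz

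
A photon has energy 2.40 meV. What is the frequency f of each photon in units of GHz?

580 GHz

In SI units: E = 2.40 meV = 3.8452e-22 J.
For a photon f = E/h, so f = 5.803e11 Hz.
Converting to GHz: f = 580.3 GHz ≈ 580 GHz.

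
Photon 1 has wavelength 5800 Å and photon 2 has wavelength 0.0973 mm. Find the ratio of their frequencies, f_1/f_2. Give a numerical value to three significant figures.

168

f_1 = 5.169e14 Hz (from wavelength = 5800 Å, via f = c/λ).
f_2 = 3.081e12 Hz (from wavelength = 0.0973 mm, via f = c/λ).
Ratio = 5.169e14 / 3.081e12 = 168.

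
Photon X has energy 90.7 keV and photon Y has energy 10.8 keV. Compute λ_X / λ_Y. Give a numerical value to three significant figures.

0.119

λ_X = 1.367 × 10^-11 m (from energy = 90.7 keV, via λ = hc/E).
λ_Y = 1.148 × 10^-10 m (from energy = 10.8 keV, via λ = hc/E).
Ratio = 1.367 × 10^-11 / 1.148 × 10^-10 = 0.119.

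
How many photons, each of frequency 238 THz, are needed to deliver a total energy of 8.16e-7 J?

Per-photon energy: E = 1.577e-19 J (from frequency = 238 THz).
N = E_total / E_photon = 8.16e-7 J / 1.577e-19 J = 5.17e12.

5.17e12 photons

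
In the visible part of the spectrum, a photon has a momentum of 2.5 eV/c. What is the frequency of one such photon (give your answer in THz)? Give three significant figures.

In SI units: p = 2.5 eV/c = 1.3361 × 10^-27 kg·m/s.
For a photon f = pc/h, so f = 6.045 × 10^14 Hz.
Converting to THz: f = 604.5 THz ≈ 604 THz.

604 THz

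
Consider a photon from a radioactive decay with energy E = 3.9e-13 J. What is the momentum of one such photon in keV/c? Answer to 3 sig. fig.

The photon relation is p = E/c, giving p = 1.301e-21 kg·m/s.
Converting to keV/c: p = 2434 keV/c ≈ 2430 keV/c.

2430 keV/c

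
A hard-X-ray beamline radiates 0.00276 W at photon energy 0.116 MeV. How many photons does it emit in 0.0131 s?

Total energy: E_total = P·t = 0.00276 × 0.0131 = 3.616 × 10^-5 J.
Per-photon energy: E = 1.859 × 10^-14 J.
N = E_total / E_photon = 1.95 × 10^9.

1.95 × 10^9 photons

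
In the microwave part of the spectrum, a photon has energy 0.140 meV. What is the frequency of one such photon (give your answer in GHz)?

33.9 GHz

Take h = 6.62607015·10^-34 J·s, 1 eV = 1.602176634·10^-19 J.
In SI units: E = 0.140 meV = 2.2430·10^-23 J.
Since f = E/h for a photon, f = 3.385·10^10 Hz.
Converting to GHz: f = 33.85 GHz ≈ 33.9 GHz.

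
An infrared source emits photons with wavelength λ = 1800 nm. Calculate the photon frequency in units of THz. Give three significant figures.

167 THz

Convert to SI: λ = 1800 nm = 1.8 × 10^-6 m.
The photon relation is f = c/λ, giving f = 1.666 × 10^14 Hz.
Converting to THz: f = 166.6 THz ≈ 167 THz.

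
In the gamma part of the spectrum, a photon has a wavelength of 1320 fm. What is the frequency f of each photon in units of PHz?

First convert: λ = 1320 fm = 1.32 × 10^-12 m.
The photon relation is f = c/λ, giving f = 2.271 × 10^20 Hz.
Converting to PHz: f = 227100 PHz ≈ 2.27 × 10^5 PHz.

2.27 × 10^5 PHz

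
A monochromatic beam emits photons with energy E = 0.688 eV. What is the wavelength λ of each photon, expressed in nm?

In SI units: E = 0.688 eV = 1.1023 × 10^-19 J.
The photon relation is λ = hc/E, giving λ = 1.802 × 10^-6 m.
Converting to nm: λ = 1802 nm ≈ 1800 nm.

1800 nm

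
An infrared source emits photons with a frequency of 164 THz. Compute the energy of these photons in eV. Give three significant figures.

In SI units: f = 164 THz = 1.64 × 10^14 Hz.
Apply E = hf: E = 1.087 × 10^-19 J.
Converting to eV: E = 0.6782 eV ≈ 0.678 eV.

0.678 eV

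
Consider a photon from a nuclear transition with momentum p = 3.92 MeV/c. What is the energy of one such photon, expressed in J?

6.28e-13 J

(c = 2.99792458e8 m/s, 1 eV = 1.602176634e-19 J.)
In SI units: p = 3.92 MeV/c = 2.0950e-21 kg·m/s.
The photon relation is E = pc, giving E = 6.281e-13 J.
So E ≈ 6.28e-13 J.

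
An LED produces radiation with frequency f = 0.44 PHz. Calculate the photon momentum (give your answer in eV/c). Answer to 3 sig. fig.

Use h = 6.62607015e-34 J·s, c = 2.99792458e8 m/s, 1 eV = 1.602176634e-19 J.
Convert to SI: f = 0.44 PHz = 4.4e14 Hz.
Since p = hf/c for a photon, p = 9.725e-28 kg·m/s.
Converting to eV/c: p = 1.820 eV/c ≈ 1.82 eV/c.

1.82 eV/c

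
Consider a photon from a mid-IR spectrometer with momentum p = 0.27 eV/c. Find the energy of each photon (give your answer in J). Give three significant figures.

Take c = 2.99792458 × 10^8 m/s, 1 eV = 1.602176634 × 10^-19 J.
Convert to SI: p = 0.27 eV/c = 1.4430 × 10^-28 kg·m/s.
For a photon E = pc, so E = 4.326 × 10^-20 J.
So E ≈ 4.33 × 10^-20 J.

4.33 × 10^-20 J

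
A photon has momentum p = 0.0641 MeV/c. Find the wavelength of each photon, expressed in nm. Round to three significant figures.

0.0193 nm

Use h = 6.62607015·10^-34 J·s, c = 2.99792458·10^8 m/s, 1 eV = 1.602176634·10^-19 J.
Convert to SI: p = 0.0641 MeV/c = 3.4257·10^-23 kg·m/s.
Since λ = h/p for a photon, λ = 1.934·10^-11 m.
Converting to nm: λ = 0.01934 nm ≈ 0.0193 nm.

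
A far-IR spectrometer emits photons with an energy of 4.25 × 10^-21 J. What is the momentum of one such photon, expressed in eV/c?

The photon relation is p = E/c, giving p = 1.418 × 10^-29 kg·m/s.
Converting to eV/c: p = 0.02653 eV/c ≈ 0.0265 eV/c.

0.0265 eV/c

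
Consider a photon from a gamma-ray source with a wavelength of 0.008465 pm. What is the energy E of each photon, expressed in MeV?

146 MeV

Take h = 6.62607015 × 10^-34 J·s, c = 2.99792458 × 10^8 m/s, 1 eV = 1.602176634 × 10^-19 J.
Convert to SI: λ = 0.008465 pm = 8.465 × 10^-15 m.
For a photon E = hc/λ, so E = 2.347 × 10^-11 J.
Converting to MeV: E = 146.5 MeV ≈ 146 MeV.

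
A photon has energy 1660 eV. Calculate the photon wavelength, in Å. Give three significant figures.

7.47 Å

First convert: E = 1660 eV = 2.6596e-16 J.
Apply λ = hc/E: λ = 7.469e-10 m.
Converting to Å: λ = 7.469 Å ≈ 7.47 Å.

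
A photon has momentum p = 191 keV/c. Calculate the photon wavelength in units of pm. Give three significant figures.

Use h = 6.62607015·10^-34 J·s, c = 2.99792458·10^8 m/s, 1 eV = 1.602176634·10^-19 J.
First convert: p = 191 keV/c = 1.0208·10^-22 kg·m/s.
Since λ = h/p for a photon, λ = 6.491·10^-12 m.
Converting to pm: λ = 6.491 pm ≈ 6.49 pm.

6.49 pm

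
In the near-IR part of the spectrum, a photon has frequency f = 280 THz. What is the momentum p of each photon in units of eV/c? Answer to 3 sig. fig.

Take h = 6.62607015 × 10^-34 J·s, c = 2.99792458 × 10^8 m/s, 1 eV = 1.602176634 × 10^-19 J.
First convert: f = 280 THz = 2.80 × 10^14 Hz.
For a photon p = hf/c, so p = 6.189 × 10^-28 kg·m/s.
Converting to eV/c: p = 1.158 eV/c ≈ 1.16 eV/c.

1.16 eV/c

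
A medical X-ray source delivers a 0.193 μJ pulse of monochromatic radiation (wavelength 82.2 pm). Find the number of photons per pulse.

Per-photon energy: E = 2.417 × 10^-15 J (from wavelength = 82.2 pm).
N = E_total / E_photon = 1.93 × 10^-7 J / 2.417 × 10^-15 J = 7.99 × 10^7.

7.99 × 10^7 photons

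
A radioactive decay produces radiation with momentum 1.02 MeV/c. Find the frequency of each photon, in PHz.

2.47 × 10^5 PHz

Use h = 6.62607015 × 10^-34 J·s, c = 2.99792458 × 10^8 m/s, 1 eV = 1.602176634 × 10^-19 J.
In SI units: p = 1.02 MeV/c = 5.4512 × 10^-22 kg·m/s.
For a photon f = pc/h, so f = 2.466 × 10^20 Hz.
Converting to PHz: f = 246600 PHz ≈ 2.47 × 10^5 PHz.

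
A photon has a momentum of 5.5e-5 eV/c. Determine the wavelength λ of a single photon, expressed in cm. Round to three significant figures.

2.25 cm

Convert to SI: p = 5.5e-5 eV/c = 2.9394e-32 kg·m/s.
Since λ = h/p for a photon, λ = 0.02254 m.
Converting to cm: λ = 2.254 cm ≈ 2.25 cm.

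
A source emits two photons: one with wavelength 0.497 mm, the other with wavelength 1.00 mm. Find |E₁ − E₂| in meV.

Using E = hc/λ: E₁ = 3.997 × 10^-22 J, E₂ = 1.986 × 10^-22 J.
|ΔE| = |3.997 × 10^-22 − 1.986 × 10^-22| = 2.01 × 10^-22 J = 1.25 meV.

1.25 meV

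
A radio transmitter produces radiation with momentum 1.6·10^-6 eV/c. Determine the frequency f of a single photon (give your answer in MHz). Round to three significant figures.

387 MHz

In SI units: p = 1.6·10^-6 eV/c = 8.5509·10^-34 kg·m/s.
Apply f = pc/h: f = 3.869·10^8 Hz.
Converting to MHz: f = 386.9 MHz ≈ 387 MHz.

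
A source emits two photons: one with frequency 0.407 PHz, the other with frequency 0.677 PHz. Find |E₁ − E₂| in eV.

Using E = hf: E₁ = 2.697e-19 J, E₂ = 4.486e-19 J.
|ΔE| = |2.697e-19 − 4.486e-19| = 1.79e-19 J = 1.12 eV.

1.12 eV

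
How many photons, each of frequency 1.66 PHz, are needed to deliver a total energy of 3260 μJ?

2.96·10^15 photons

Per-photon energy: E = 1.100·10^-18 J (from frequency = 1.66 PHz).
N = E_total / E_photon = 0.00326 J / 1.100·10^-18 J = 2.96·10^15.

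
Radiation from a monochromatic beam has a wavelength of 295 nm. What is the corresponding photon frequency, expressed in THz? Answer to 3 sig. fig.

In SI units: λ = 295 nm = 2.95 × 10^-7 m.
For a photon f = c/λ, so f = 1.016 × 10^15 Hz.
Converting to THz: f = 1016 THz ≈ 1020 THz.

1020 THz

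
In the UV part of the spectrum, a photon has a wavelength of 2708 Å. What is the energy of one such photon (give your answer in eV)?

Take h = 6.62607015e-34 J·s, c = 2.99792458e8 m/s, 1 eV = 1.602176634e-19 J.
Convert to SI: λ = 2708 Å = 2.708e-7 m.
Apply E = hc/λ: E = 7.335e-19 J.
Converting to eV: E = 4.578 eV ≈ 4.58 eV.

4.58 eV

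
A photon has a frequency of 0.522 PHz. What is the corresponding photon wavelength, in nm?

574 nm

In SI units: f = 0.522 PHz = 5.22e14 Hz.
The photon relation is λ = c/f, giving λ = 5.743e-7 m.
Converting to nm: λ = 574.3 nm ≈ 574 nm.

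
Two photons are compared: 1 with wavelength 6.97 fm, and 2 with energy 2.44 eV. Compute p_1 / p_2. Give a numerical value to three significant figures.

7.29e7

p_1 = 9.507e-20 kg·m/s (from wavelength = 6.97 fm, via p = h/λ).
p_2 = 1.304e-27 kg·m/s (from energy = 2.44 eV, via p = E/c).
Ratio = 9.507e-20 / 1.304e-27 = 7.29e7.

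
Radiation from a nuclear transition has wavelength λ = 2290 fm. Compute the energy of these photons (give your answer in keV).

541 keV

(h = 6.62607015·10^-34 J·s, c = 2.99792458·10^8 m/s, 1 eV = 1.602176634·10^-19 J.)
In SI units: λ = 2290 fm = 2.29·10^-12 m.
The photon relation is E = hc/λ, giving E = 8.674·10^-14 J.
Converting to keV: E = 541.4 keV ≈ 541 keV.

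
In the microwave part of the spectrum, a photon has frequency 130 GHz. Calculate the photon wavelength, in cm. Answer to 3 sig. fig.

(c = 2.99792458e8 m/s.)
Convert to SI: f = 130 GHz = 1.30e11 Hz.
The photon relation is λ = c/f, giving λ = 0.002306 m.
Converting to cm: λ = 0.2306 cm ≈ 0.231 cm.

0.231 cm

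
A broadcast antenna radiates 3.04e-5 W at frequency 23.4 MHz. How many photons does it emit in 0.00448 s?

Total energy: E_total = P·t = 3.04e-5 × 0.00448 = 1.362e-7 J.
Per-photon energy: E = 1.551e-26 J.
N = E_total / E_photon = 8.78e18.

8.78e18 photons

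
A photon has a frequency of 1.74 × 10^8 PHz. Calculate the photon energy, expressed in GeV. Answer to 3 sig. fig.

0.720 GeV

Use h = 6.62607015 × 10^-34 J·s, 1 eV = 1.602176634 × 10^-19 J.
First convert: f = 1.74 × 10^8 PHz = 1.74 × 10^23 Hz.
Apply E = hf: E = 1.153 × 10^-10 J.
Converting to GeV: E = 0.7196 GeV ≈ 0.720 GeV.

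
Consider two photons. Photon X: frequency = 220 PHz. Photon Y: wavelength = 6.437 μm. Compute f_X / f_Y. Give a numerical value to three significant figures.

4720

f_X = 2.200e17 Hz (from frequency = 220 PHz, via f given directly).
f_Y = 4.657e13 Hz (from wavelength = 6.437 μm, via f = c/λ).
Ratio = 2.200e17 / 4.657e13 = 4720.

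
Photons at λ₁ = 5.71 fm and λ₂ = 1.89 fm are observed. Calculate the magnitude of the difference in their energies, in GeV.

Using E = hc/λ: E₁ = 3.479·10^-11 J, E₂ = 1.051·10^-10 J.
|ΔE| = |3.479·10^-11 − 1.051·10^-10| = 7.03·10^-11 J = 0.439 GeV.

0.439 GeV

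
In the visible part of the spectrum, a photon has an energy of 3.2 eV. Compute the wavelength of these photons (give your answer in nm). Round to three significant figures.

First convert: E = 3.2 eV = 5.1270e-19 J.
Apply λ = hc/E: λ = 3.875e-7 m.
Converting to nm: λ = 387.5 nm ≈ 387 nm.

387 nm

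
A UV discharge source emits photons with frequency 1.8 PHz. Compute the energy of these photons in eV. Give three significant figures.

7.44 eV

In SI units: f = 1.8 PHz = 1.8 × 10^15 Hz.
For a photon E = hf, so E = 1.193 × 10^-18 J.
Converting to eV: E = 7.444 eV ≈ 7.44 eV.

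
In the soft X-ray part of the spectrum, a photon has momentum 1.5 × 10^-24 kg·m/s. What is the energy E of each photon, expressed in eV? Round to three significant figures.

2810 eV

Since E = pc for a photon, E = 4.497 × 10^-16 J.
Converting to eV: E = 2807 eV ≈ 2810 eV.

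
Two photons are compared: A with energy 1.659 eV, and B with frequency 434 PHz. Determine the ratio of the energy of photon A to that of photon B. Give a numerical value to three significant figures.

E_A = 2.658e-19 J (from energy = 1.659 eV, via E given directly).
E_B = 2.876e-16 J (from frequency = 434 PHz, via E = hf).
Ratio = 2.658e-19 / 2.876e-16 = 9.24e-4.

9.24e-4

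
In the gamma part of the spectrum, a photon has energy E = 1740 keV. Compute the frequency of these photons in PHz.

Convert to SI: E = 1740 keV = 2.7878 × 10^-13 J.
The photon relation is f = E/h, giving f = 4.207 × 10^20 Hz.
Converting to PHz: f = 420700 PHz ≈ 4.21 × 10^5 PHz.

4.21 × 10^5 PHz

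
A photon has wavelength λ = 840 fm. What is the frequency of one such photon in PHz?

Take c = 2.99792458e8 m/s.
In SI units: λ = 840 fm = 8.40e-13 m.
Since f = c/λ for a photon, f = 3.569e20 Hz.
Converting to PHz: f = 356900 PHz ≈ 3.57e5 PHz.

3.57e5 PHz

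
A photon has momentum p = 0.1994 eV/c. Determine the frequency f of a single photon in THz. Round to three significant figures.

48.2 THz

Take h = 6.62607015 × 10^-34 J·s, c = 2.99792458 × 10^8 m/s, 1 eV = 1.602176634 × 10^-19 J.
Convert to SI: p = 0.1994 eV/c = 1.0657 × 10^-28 kg·m/s.
For a photon f = pc/h, so f = 4.821 × 10^13 Hz.
Converting to THz: f = 48.21 THz ≈ 48.2 THz.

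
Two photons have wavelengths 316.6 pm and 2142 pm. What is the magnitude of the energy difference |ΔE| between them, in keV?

3.34 keV

Using E = hc/λ: E₁ = 6.2743e-16 J, E₂ = 9.2738e-17 J.
|ΔE| = |6.2743e-16 − 9.2738e-17| = 5.35e-16 J = 3.34 keV.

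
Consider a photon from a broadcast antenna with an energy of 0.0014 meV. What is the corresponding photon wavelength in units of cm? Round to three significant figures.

88.6 cm

First convert: E = 0.0014 meV = 2.2430·10^-25 J.
For a photon λ = hc/E, so λ = 0.8856 m.
Converting to cm: λ = 88.56 cm ≈ 88.6 cm.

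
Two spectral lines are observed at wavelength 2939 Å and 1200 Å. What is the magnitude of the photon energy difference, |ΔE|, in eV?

Using E = hc/λ: E₁ = 6.7589e-19 J, E₂ = 1.6554e-18 J.
|ΔE| = |6.7589e-19 − 1.6554e-18| = 9.79e-19 J = 6.11 eV.

6.11 eV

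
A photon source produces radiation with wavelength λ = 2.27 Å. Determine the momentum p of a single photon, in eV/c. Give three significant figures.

(h = 6.62607015e-34 J·s, c = 2.99792458e8 m/s, 1 eV = 1.602176634e-19 J.)
Convert to SI: λ = 2.27 Å = 2.27e-10 m.
For a photon p = h/λ, so p = 2.919e-24 kg·m/s.
Converting to eV/c: p = 5462 eV/c ≈ 5460 eV/c.

5460 eV/c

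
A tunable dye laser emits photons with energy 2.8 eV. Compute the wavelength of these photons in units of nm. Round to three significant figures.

Use h = 6.62607015·10^-34 J·s, c = 2.99792458·10^8 m/s, 1 eV = 1.602176634·10^-19 J.
In SI units: E = 2.8 eV = 4.4861·10^-19 J.
Apply λ = hc/E: λ = 4.428·10^-7 m.
Converting to nm: λ = 442.8 nm ≈ 443 nm.

443 nm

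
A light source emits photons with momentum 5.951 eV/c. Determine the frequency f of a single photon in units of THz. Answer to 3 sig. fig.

1440 THz

(h = 6.62607015e-34 J·s, c = 2.99792458e8 m/s, 1 eV = 1.602176634e-19 J.)
Convert to SI: p = 5.951 eV/c = 3.1804e-27 kg·m/s.
Since f = pc/h for a photon, f = 1.439e15 Hz.
Converting to THz: f = 1439 THz ≈ 1440 THz.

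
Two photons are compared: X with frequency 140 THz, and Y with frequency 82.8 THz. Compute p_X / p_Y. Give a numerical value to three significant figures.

p_X = 3.094 × 10^-28 kg·m/s (from frequency = 140 THz, via p = hf/c).
p_Y = 1.830 × 10^-28 kg·m/s (from frequency = 82.8 THz, via p = hf/c).
Ratio = 3.094 × 10^-28 / 1.830 × 10^-28 = 1.69.

1.69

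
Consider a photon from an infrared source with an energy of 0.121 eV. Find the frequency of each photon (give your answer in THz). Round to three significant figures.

29.3 THz

Use h = 6.62607015 × 10^-34 J·s, 1 eV = 1.602176634 × 10^-19 J.
Convert to SI: E = 0.121 eV = 1.9386 × 10^-20 J.
Apply f = E/h: f = 2.926 × 10^13 Hz.
Converting to THz: f = 29.26 THz ≈ 29.3 THz.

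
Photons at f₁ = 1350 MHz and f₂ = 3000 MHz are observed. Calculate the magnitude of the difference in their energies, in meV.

Using E = hf: E₁ = 8.945 × 10^-25 J, E₂ = 1.988 × 10^-24 J.
|ΔE| = |8.945 × 10^-25 − 1.988 × 10^-24| = 1.09 × 10^-24 J = 6.82 × 10^-3 meV.

6.82 × 10^-3 meV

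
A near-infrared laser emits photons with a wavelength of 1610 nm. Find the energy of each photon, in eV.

0.770 eV

(h = 6.62607015·10^-34 J·s, c = 2.99792458·10^8 m/s, 1 eV = 1.602176634·10^-19 J.)
First convert: λ = 1610 nm = 1.61·10^-6 m.
For a photon E = hc/λ, so E = 1.234·10^-19 J.
Converting to eV: E = 0.7701 eV ≈ 0.770 eV.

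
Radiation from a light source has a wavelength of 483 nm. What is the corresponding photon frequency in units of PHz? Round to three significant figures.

0.621 PHz

In SI units: λ = 483 nm = 4.83·10^-7 m.
Apply f = c/λ: f = 6.207·10^14 Hz.
Converting to PHz: f = 0.6207 PHz ≈ 0.621 PHz.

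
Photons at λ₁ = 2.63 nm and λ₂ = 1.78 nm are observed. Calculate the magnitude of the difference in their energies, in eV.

Using E = hc/λ: E₁ = 7.553e-17 J, E₂ = 1.116e-16 J.
|ΔE| = |7.553e-17 − 1.116e-16| = 3.61e-17 J = 225 eV.

225 eV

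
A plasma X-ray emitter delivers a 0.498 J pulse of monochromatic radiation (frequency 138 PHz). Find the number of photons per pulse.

Per-photon energy: E = 9.144 × 10^-17 J (from frequency = 138 PHz).
N = E_total / E_photon = 0.498 J / 9.144 × 10^-17 J = 5.45 × 10^15.

5.45 × 10^15 photons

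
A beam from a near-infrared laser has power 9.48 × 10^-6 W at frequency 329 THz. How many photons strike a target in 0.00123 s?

5.35 × 10^10 photons

Total energy: E_total = P·t = 9.48 × 10^-6 × 0.00123 = 1.166 × 10^-8 J.
Per-photon energy: E = 2.180 × 10^-19 J.
N = E_total / E_photon = 5.35 × 10^10.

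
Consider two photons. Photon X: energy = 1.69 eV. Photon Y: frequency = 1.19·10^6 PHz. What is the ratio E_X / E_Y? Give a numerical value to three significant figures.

3.43·10^-7

E_X = 2.708·10^-19 J (from energy = 1.69 eV, via E given directly).
E_Y = 7.885·10^-13 J (from frequency = 1.19·10^6 PHz, via E = hf).
Ratio = 2.708·10^-19 / 7.885·10^-13 = 3.43·10^-7.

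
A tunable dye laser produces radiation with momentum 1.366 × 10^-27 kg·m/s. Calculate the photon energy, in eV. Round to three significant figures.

2.56 eV

Take c = 2.99792458 × 10^8 m/s, 1 eV = 1.602176634 × 10^-19 J.
Since E = pc for a photon, E = 4.095 × 10^-19 J.
Converting to eV: E = 2.556 eV ≈ 2.56 eV.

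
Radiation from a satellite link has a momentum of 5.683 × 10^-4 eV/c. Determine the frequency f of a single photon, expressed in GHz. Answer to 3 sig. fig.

137 GHz

(h = 6.62607015 × 10^-34 J·s, c = 2.99792458 × 10^8 m/s, 1 eV = 1.602176634 × 10^-19 J.)
First convert: p = 5.683 × 10^-4 eV/c = 3.0372 × 10^-31 kg·m/s.
Since f = pc/h for a photon, f = 1.374 × 10^11 Hz.
Converting to GHz: f = 137.4 GHz ≈ 137 GHz.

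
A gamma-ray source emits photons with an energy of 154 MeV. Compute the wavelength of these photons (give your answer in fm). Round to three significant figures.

8.05 fm

First convert: E = 154 MeV = 2.4674 × 10^-11 J.
The photon relation is λ = hc/E, giving λ = 8.051 × 10^-15 m.
Converting to fm: λ = 8.051 fm ≈ 8.05 fm.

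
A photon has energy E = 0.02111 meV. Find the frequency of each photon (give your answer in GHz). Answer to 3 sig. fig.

5.10 GHz

Convert to SI: E = 0.02111 meV = 3.3822e-24 J.
Since f = E/h for a photon, f = 5.104e9 Hz.
Converting to GHz: f = 5.104 GHz ≈ 5.10 GHz.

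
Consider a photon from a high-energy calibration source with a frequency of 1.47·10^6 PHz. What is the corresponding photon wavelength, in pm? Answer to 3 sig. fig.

0.204 pm

In SI units: f = 1.47·10^6 PHz = 1.47·10^21 Hz.
Apply λ = c/f: λ = 2.039·10^-13 m.
Converting to pm: λ = 0.2039 pm ≈ 0.204 pm.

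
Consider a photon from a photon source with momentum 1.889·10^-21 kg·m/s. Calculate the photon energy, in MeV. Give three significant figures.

For a photon E = pc, so E = 5.663·10^-13 J.
Converting to MeV: E = 3.535 MeV ≈ 3.53 MeV.

3.53 MeV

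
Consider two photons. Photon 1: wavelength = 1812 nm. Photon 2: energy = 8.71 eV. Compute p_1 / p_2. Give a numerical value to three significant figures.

p_1 = 3.657e-28 kg·m/s (from wavelength = 1812 nm, via p = h/λ).
p_2 = 4.655e-27 kg·m/s (from energy = 8.71 eV, via p = E/c).
Ratio = 3.657e-28 / 4.655e-27 = 0.0786.

0.0786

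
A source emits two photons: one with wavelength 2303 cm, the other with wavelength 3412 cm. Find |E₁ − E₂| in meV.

Using E = hc/λ: E₁ = 8.6255 × 10^-27 J, E₂ = 5.8219 × 10^-27 J.
|ΔE| = |8.6255 × 10^-27 − 5.8219 × 10^-27| = 2.80 × 10^-27 J = 1.75 × 10^-5 meV.

1.75 × 10^-5 meV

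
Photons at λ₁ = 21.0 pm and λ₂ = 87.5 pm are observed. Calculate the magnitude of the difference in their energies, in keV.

Using E = hc/λ: E₁ = 9.459 × 10^-15 J, E₂ = 2.270 × 10^-15 J.
|ΔE| = |9.459 × 10^-15 − 2.270 × 10^-15| = 7.19 × 10^-15 J = 44.9 keV.

44.9 keV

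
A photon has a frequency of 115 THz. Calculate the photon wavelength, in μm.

2.61 μm

(c = 2.99792458e8 m/s.)
First convert: f = 115 THz = 1.15e14 Hz.
Since λ = c/f for a photon, λ = 2.607e-6 m.
Converting to μm: λ = 2.607 μm ≈ 2.61 μm.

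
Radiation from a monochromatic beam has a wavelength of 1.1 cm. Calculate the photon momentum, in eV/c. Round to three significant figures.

1.13 × 10^-4 eV/c

Convert to SI: λ = 1.1 cm = 0.011 m.
Apply p = h/λ: p = 6.024 × 10^-32 kg·m/s.
Converting to eV/c: p = 1.127 × 10^-4 eV/c ≈ 1.13 × 10^-4 eV/c.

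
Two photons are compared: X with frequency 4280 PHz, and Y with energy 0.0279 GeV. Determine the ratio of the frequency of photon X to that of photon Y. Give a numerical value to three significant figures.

f_X = 4.280 × 10^18 Hz (from frequency = 4280 PHz, via f given directly).
f_Y = 6.746 × 10^21 Hz (from energy = 0.0279 GeV, via f = E/h).
Ratio = 4.280 × 10^18 / 6.746 × 10^21 = 6.34 × 10^-4.

6.34 × 10^-4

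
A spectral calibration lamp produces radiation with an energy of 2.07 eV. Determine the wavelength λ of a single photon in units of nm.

(h = 6.62607015 × 10^-34 J·s, c = 2.99792458 × 10^8 m/s, 1 eV = 1.602176634 × 10^-19 J.)
Convert to SI: E = 2.07 eV = 3.3165 × 10^-19 J.
The photon relation is λ = hc/E, giving λ = 5.990 × 10^-7 m.
Converting to nm: λ = 599.0 nm ≈ 599 nm.

599 nm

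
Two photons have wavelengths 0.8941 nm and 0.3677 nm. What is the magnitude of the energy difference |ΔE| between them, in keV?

1.99 keV

Using E = hc/λ: E₁ = 2.2217e-16 J, E₂ = 5.4024e-16 J.
|ΔE| = |2.2217e-16 − 5.4024e-16| = 3.18e-16 J = 1.99 keV.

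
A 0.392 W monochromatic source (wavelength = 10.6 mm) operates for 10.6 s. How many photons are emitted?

2.22 × 10^23 photons

Total energy: E_total = P·t = 0.392 × 10.6 = 4.155 J.
Per-photon energy: E = 1.874 × 10^-23 J.
N = E_total / E_photon = 2.22 × 10^23.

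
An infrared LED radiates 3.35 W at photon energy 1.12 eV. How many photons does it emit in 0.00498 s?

Total energy: E_total = P·t = 3.35 × 0.00498 = 0.01668 J.
Per-photon energy: E = 1.794e-19 J.
N = E_total / E_photon = 9.30e16.

9.30e16 photons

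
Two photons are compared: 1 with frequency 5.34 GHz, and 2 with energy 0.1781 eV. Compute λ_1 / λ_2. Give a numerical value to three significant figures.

8060

λ_1 = 0.05614 m (from frequency = 5.34 GHz, via λ = c/f).
λ_2 = 6.961 × 10^-6 m (from energy = 0.1781 eV, via λ = hc/E).
Ratio = 0.05614 / 6.961 × 10^-6 = 8060.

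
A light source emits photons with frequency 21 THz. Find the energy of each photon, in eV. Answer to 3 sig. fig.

In SI units: f = 21 THz = 2.1 × 10^13 Hz.
For a photon E = hf, so E = 1.391 × 10^-20 J.
Converting to eV: E = 0.08685 eV ≈ 0.0868 eV.

0.0868 eV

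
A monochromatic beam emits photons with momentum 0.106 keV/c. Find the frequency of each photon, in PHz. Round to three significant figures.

25.6 PHz

In SI units: p = 0.106 keV/c = 5.6649e-26 kg·m/s.
Apply f = pc/h: f = 2.563e16 Hz.
Converting to PHz: f = 25.63 PHz ≈ 25.6 PHz.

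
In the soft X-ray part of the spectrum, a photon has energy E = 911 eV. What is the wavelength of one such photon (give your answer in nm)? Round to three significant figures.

1.36 nm

Convert to SI: E = 911 eV = 1.4596·10^-16 J.
The photon relation is λ = hc/E, giving λ = 1.361·10^-9 m.
Converting to nm: λ = 1.361 nm ≈ 1.36 nm.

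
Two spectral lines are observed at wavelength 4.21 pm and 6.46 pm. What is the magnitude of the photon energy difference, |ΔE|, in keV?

Using E = hc/λ: E₁ = 4.718 × 10^-14 J, E₂ = 3.075 × 10^-14 J.
|ΔE| = |4.718 × 10^-14 − 3.075 × 10^-14| = 1.64 × 10^-14 J = 103 keV.

103 keV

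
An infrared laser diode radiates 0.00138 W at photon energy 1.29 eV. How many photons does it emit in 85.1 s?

Total energy: E_total = P·t = 0.00138 × 85.1 = 0.1174 J.
Per-photon energy: E = 2.067 × 10^-19 J.
N = E_total / E_photon = 5.68 × 10^17.

5.68 × 10^17 photons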